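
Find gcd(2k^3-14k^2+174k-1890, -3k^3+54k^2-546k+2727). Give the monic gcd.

k-9

Euclidean algorithm in ℚ[k]:
  2k^3-14k^2+174k-1890 = (-2/3)(-3k^3+54k^2-546k+2727) + (22k^2-190k-72)
  -3k^3+54k^2-546k+2727 = (-(3/22)k+309/242)(22k^2-190k-72) + (-(37899/121)k+341091/121)
  22k^2-190k-72 = (-(2662/37899)k-968/37899)(-(37899/121)k+341091/121) + (0)
Last nonzero remainder: -(37899/121)k+341091/121. Dividing through by -37899/121 gives the monic gcd k-9.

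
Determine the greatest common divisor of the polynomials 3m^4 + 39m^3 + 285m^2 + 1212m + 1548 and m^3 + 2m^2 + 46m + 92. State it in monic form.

m + 2

Apply the Euclidean algorithm:
  3m^4 + 39m^3 + 285m^2 + 1212m + 1548 = (3m + 33)(m^3 + 2m^2 + 46m + 92) + (81m^2 - 582m - 1488)
  m^3 + 2m^2 + 46m + 92 = ((1/81)m + 248/2187)(81m^2 - 582m - 1488) + ((95038/729)m + 190076/729)
  81m^2 - 582m - 1488 = ((59049/95038)m - 271188/47519)((95038/729)m + 190076/729) + (0)
Last nonzero remainder: (95038/729)m + 190076/729. Dividing through by 95038/729 gives the monic gcd m + 2.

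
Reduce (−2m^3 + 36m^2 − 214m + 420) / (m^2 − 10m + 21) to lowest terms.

(−2m^2 + 22m − 60)/(m − 3)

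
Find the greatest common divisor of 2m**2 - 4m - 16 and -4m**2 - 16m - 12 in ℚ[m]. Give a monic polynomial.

1

Apply the Euclidean algorithm:
  2m**2 - 4m - 16 = (-1/2)(-4m**2 - 16m - 12) + (-12m - 22)
  -4m**2 - 16m - 12 = ((1/3)m + 13/18)(-12m - 22) + (35/9)
  -12m - 22 = (-(108/35)m - 198/35)(35/9) + (0)
The last nonzero remainder is the constant 35/9, so the polynomials are coprime and gcd = 1.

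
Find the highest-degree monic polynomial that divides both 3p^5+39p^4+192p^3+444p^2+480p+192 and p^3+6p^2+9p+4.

p^2+5p+4

Apply the Euclidean algorithm:
  3p^5+39p^4+192p^3+444p^2+480p+192 = (3p^2+21p+39)(p^3+6p^2+9p+4) + (9p^2+45p+36)
  p^3+6p^2+9p+4 = ((1/9)p+1/9)(9p^2+45p+36) + (0)
Last nonzero remainder: 9p^2+45p+36. Dividing through by 9 gives the monic gcd p^2+5p+4.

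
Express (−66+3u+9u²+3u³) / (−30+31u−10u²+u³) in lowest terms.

Apply the Euclidean algorithm:
  3u³+9u²+3u−66 = (3)(u³−10u²+31u−30) + (39u²−90u+24)
  u³−10u²+31u−30 = ((1/39)u−100/507)(39u²−90u+24) + ((2135/169)u−4270/169)
  39u²−90u+24 = ((6591/2135)u−2028/2135)((2135/169)u−4270/169) + (0)
Last nonzero remainder: (2135/169)u−4270/169. Dividing through by 2135/169 gives the monic gcd u−2.
Cancel u−2 from numerator and denominator to get the reduced form.

(33+15u+3u²)/(15−8u+u²)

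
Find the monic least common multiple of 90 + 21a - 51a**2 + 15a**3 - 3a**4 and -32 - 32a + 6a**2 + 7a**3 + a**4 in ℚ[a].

-480 - 352a + 186a**2 + 49a**3 - 7a**4 + 3a**5 + a**6

Repeated division with remainder:
  -3a**4 + 15a**3 - 51a**2 + 21a + 90 = (-3)(a**4 + 7a**3 + 6a**2 - 32a - 32) + (36a**3 - 33a**2 - 75a - 6)
  a**4 + 7a**3 + 6a**2 - 32a - 32 = ((1/36)a + 95/432)(36a**3 - 33a**2 - 75a - 6) + ((2209/144)a**2 - (2209/144)a - 2209/72)
  36a**3 - 33a**2 - 75a - 6 = ((5184/2209)a + 432/2209)((2209/144)a**2 - (2209/144)a - 2209/72) + (0)
Last nonzero remainder: (2209/144)a**2 - (2209/144)a - 2209/72. Dividing through by 2209/144 gives the monic gcd a**2 - a - 2.
Then lcm(f, g) = f·g / gcd(f, g); expanding and making the result monic gives the answer.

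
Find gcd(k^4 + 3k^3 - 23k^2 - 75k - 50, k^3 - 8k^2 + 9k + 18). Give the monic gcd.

Euclidean algorithm in ℚ[k]:
  k^4 + 3k^3 - 23k^2 - 75k - 50 = (k + 11)(k^3 - 8k^2 + 9k + 18) + (56k^2 - 192k - 248)
  k^3 - 8k^2 + 9k + 18 = ((1/56)k - 4/49)(56k^2 - 192k - 248) + (-(110/49)k - 110/49)
  56k^2 - 192k - 248 = (-(1372/55)k + 6076/55)(-(110/49)k - 110/49) + (0)
Last nonzero remainder: -(110/49)k - 110/49. Dividing through by -110/49 gives the monic gcd k + 1.

k + 1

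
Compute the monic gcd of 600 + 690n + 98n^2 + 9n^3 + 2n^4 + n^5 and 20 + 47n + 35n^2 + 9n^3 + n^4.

Repeated division with remainder:
  n^5 + 2n^4 + 9n^3 + 98n^2 + 690n + 600 = (n - 7)(n^4 + 9n^3 + 35n^2 + 47n + 20) + (37n^3 + 296n^2 + 999n + 740)
  n^4 + 9n^3 + 35n^2 + 47n + 20 = ((1/37)n + 1/37)(37n^3 + 296n^2 + 999n + 740) + (0)
Last nonzero remainder: 37n^3 + 296n^2 + 999n + 740. Dividing through by 37 gives the monic gcd n^3 + 8n^2 + 27n + 20.

20 + 27n + 8n^2 + n^3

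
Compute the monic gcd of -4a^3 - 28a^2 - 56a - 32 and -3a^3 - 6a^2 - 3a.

By polynomial division,
  -4a^3 - 28a^2 - 56a - 32 = (4/3)(-3a^3 - 6a^2 - 3a) + (-20a^2 - 52a - 32)
  -3a^3 - 6a^2 - 3a = ((3/20)a - 9/100)(-20a^2 - 52a - 32) + (-(72/25)a - 72/25)
  -20a^2 - 52a - 32 = ((125/18)a + 100/9)(-(72/25)a - 72/25) + (0)
Last nonzero remainder: -(72/25)a - 72/25. Dividing through by -72/25 gives the monic gcd a + 1.

a + 1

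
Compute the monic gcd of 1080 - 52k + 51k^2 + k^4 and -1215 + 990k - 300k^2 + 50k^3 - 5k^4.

27 - 4k + k^2

Euclidean algorithm in ℚ[k]:
  k^4 + 51k^2 - 52k + 1080 = (-1/5)(-5k^4 + 50k^3 - 300k^2 + 990k - 1215) + (10k^3 - 9k^2 + 146k + 837)
  -5k^4 + 50k^3 - 300k^2 + 990k - 1215 = (-(1/2)k + 91/20)(10k^3 - 9k^2 + 146k + 837) + (-(3721/20)k^2 + (3721/5)k - 100467/20)
  10k^3 - 9k^2 + 146k + 837 = (-(200/3721)k - 620/3721)(-(3721/20)k^2 + (3721/5)k - 100467/20) + (0)
Last nonzero remainder: -(3721/20)k^2 + (3721/5)k - 100467/20. Dividing through by -3721/20 gives the monic gcd k^2 - 4k + 27.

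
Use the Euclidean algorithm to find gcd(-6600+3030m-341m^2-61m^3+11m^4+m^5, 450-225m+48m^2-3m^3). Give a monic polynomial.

15-6m+m^2

Repeated division with remainder:
  m^5+11m^4-61m^3-341m^2+3030m-6600 = (-(1/3)m^2-9m-296/3)(-3m^3+48m^2-225m+450) + (2520m^2-15120m+37800)
  -3m^3+48m^2-225m+450 = (-(1/840)m+1/84)(2520m^2-15120m+37800) + (0)
Last nonzero remainder: 2520m^2-15120m+37800. Dividing through by 2520 gives the monic gcd m^2-6m+15.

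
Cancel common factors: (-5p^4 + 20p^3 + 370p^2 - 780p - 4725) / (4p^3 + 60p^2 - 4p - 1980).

(-5p^3 - 5p^2 + 345p + 945)/(4p^2 + 80p + 396)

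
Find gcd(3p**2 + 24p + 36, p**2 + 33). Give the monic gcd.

1

By polynomial division,
  3p**2 + 24p + 36 = (3)(p**2 + 33) + (24p − 63)
  p**2 + 33 = ((1/24)p + 7/64)(24p − 63) + (2553/64)
  24p − 63 = ((512/851)p − 1344/851)(2553/64) + (0)
The last nonzero remainder is the constant 2553/64, so the polynomials are coprime and gcd = 1.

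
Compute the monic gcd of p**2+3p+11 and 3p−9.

1

Apply the Euclidean algorithm:
  p**2+3p+11 = ((1/3)p+2)(3p−9) + (29)
  3p−9 = ((3/29)p−9/29)(29) + (0)
The last nonzero remainder is the constant 29, so the polynomials are coprime and gcd = 1.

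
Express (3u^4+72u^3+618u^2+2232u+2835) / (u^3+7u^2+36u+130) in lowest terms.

Euclidean algorithm in ℚ[u]:
  3u^4+72u^3+618u^2+2232u+2835 = (3u+51)(u^3+7u^2+36u+130) + (153u^2+6u-3795)
  u^3+7u^2+36u+130 = ((1/153)u+355/7803)(153u^2+6u-3795) + ((157441/2601)u+787205/2601)
  153u^2+6u-3795 = ((397953/157441)u-1974159/157441)((157441/2601)u+787205/2601) + (0)
Last nonzero remainder: (157441/2601)u+787205/2601. Dividing through by 157441/2601 gives the monic gcd u+5.
Cancel u+5 from numerator and denominator to get the reduced form.

(3u^3+57u^2+333u+567)/(u^2+2u+26)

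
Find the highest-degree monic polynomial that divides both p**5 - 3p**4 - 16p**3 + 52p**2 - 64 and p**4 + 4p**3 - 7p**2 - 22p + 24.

p**2 + 2p - 8

Repeated division with remainder:
  p**5 - 3p**4 - 16p**3 + 52p**2 - 64 = (p - 7)(p**4 + 4p**3 - 7p**2 - 22p + 24) + (19p**3 + 25p**2 - 178p + 104)
  p**4 + 4p**3 - 7p**2 - 22p + 24 = ((1/19)p + 51/361)(19p**3 + 25p**2 - 178p + 104) + (-(420/361)p**2 - (840/361)p + 3360/361)
  19p**3 + 25p**2 - 178p + 104 = (-(6859/420)p + 4693/420)(-(420/361)p**2 - (840/361)p + 3360/361) + (0)
Last nonzero remainder: -(420/361)p**2 - (840/361)p + 3360/361. Dividing through by -420/361 gives the monic gcd p**2 + 2p - 8.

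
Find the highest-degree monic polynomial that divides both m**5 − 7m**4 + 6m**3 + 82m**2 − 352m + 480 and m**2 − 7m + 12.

Euclidean algorithm in ℚ[m]:
  m**5 − 7m**4 + 6m**3 + 82m**2 − 352m + 480 = (m**3 − 6m + 40)(m**2 − 7m + 12) + (0)
The last nonzero remainder m**2 − 7m + 12 is already monic.

m**2 − 7m + 12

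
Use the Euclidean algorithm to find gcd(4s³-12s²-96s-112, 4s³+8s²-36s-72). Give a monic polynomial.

s+2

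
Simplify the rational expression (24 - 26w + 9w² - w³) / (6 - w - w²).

(12 - 7w + w²)/(3 + w)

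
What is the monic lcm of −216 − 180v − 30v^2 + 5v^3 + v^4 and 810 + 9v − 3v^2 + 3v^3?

−9720 − 6588v − 306v^2 + 255v^3 − 20v^4 − 2v^5 + v^6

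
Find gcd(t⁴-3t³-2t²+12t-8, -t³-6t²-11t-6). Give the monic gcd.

t+2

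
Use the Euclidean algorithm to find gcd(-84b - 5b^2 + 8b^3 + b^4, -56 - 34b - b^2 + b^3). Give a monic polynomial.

4 + b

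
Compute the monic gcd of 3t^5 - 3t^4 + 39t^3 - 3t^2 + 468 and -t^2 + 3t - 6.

t^2 - 3t + 6

Euclidean algorithm in ℚ[t]:
  3t^5 - 3t^4 + 39t^3 - 3t^2 + 468 = (-3t^3 - 6t^2 - 39t - 78)(-t^2 + 3t - 6) + (0)
Last nonzero remainder: -t^2 + 3t - 6. Dividing through by -1 gives the monic gcd t^2 - 3t + 6.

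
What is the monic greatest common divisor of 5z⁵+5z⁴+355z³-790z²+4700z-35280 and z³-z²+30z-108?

z²+2z+36

Repeated division with remainder:
  5z⁵+5z⁴+355z³-790z²+4700z-35280 = (5z²+10z+215)(z³-z²+30z-108) + (-335z²-670z-12060)
  z³-z²+30z-108 = (-(1/335)z+3/335)(-335z²-670z-12060) + (0)
Last nonzero remainder: -335z²-670z-12060. Dividing through by -335 gives the monic gcd z²+2z+36.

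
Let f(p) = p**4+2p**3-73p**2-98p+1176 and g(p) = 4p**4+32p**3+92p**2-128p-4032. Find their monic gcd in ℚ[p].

p**2+3p-28

Repeated division with remainder:
  p**4+2p**3-73p**2-98p+1176 = (1/4)(4p**4+32p**3+92p**2-128p-4032) + (-6p**3-96p**2-66p+2184)
  4p**4+32p**3+92p**2-128p-4032 = (-(2/3)p+16/3)(-6p**3-96p**2-66p+2184) + (560p**2+1680p-15680)
  -6p**3-96p**2-66p+2184 = (-(3/280)p-39/280)(560p**2+1680p-15680) + (0)
Last nonzero remainder: 560p**2+1680p-15680. Dividing through by 560 gives the monic gcd p**2+3p-28.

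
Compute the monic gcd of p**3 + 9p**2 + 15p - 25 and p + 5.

p + 5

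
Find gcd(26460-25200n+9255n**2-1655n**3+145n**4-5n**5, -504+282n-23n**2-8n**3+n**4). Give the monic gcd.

21-10n+n**2

By polynomial division,
  -5n**5+145n**4-1655n**3+9255n**2-25200n+26460 = (-5n+105)(n**4-8n**3-23n**2+282n-504) + (-930n**3+13080n**2-57330n+79380)
  n**4-8n**3-23n**2+282n-504 = (-(1/930)n-94/14415)(-930n**3+13080n**2-57330n+79380) + ((624/961)n**2-(6240/961)n+13104/961)
  -930n**3+13080n**2-57330n+79380 = (-(148955/104)n+302715/52)((624/961)n**2-(6240/961)n+13104/961) + (0)
Last nonzero remainder: (624/961)n**2-(6240/961)n+13104/961. Dividing through by 624/961 gives the monic gcd n**2-10n+21.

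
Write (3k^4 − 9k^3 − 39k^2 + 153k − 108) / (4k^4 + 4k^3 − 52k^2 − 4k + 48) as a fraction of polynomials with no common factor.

(3k − 9)/(4k + 4)

By polynomial division,
  3k^4 − 9k^3 − 39k^2 + 153k − 108 = (3/4)(4k^4 + 4k^3 − 52k^2 − 4k + 48) + (−12k^3 + 156k − 144)
  4k^4 + 4k^3 − 52k^2 − 4k + 48 = (−(1/3)k − 1/3)(−12k^3 + 156k − 144) + (0)
Last nonzero remainder: −12k^3 + 156k − 144. Dividing through by −12 gives the monic gcd k^3 − 13k + 12.
Cancel k^3 − 13k + 12 from numerator and denominator to get the reduced form.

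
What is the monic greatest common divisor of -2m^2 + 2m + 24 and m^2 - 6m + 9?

1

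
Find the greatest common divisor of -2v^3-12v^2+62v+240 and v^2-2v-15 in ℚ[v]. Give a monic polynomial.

v^2-2v-15

Apply the Euclidean algorithm:
  -2v^3-12v^2+62v+240 = (-2v-16)(v^2-2v-15) + (0)
The last nonzero remainder v^2-2v-15 is already monic.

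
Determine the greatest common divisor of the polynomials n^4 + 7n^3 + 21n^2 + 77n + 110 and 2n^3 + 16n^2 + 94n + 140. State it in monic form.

n + 2

By polynomial division,
  n^4 + 7n^3 + 21n^2 + 77n + 110 = ((1/2)n - 1/2)(2n^3 + 16n^2 + 94n + 140) + (-18n^2 + 54n + 180)
  2n^3 + 16n^2 + 94n + 140 = (-(1/9)n - 11/9)(-18n^2 + 54n + 180) + (180n + 360)
  -18n^2 + 54n + 180 = (-(1/10)n + 1/2)(180n + 360) + (0)
Last nonzero remainder: 180n + 360. Dividing through by 180 gives the monic gcd n + 2.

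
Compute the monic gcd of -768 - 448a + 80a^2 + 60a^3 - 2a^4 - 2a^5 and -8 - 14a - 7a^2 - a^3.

Repeated division with remainder:
  -2a^5 - 2a^4 + 60a^3 + 80a^2 - 448a - 768 = (2a^2 - 12a - 4)(-a^3 - 7a^2 - 14a - 8) + (-100a^2 - 600a - 800)
  -a^3 - 7a^2 - 14a - 8 = ((1/100)a + 1/100)(-100a^2 - 600a - 800) + (0)
Last nonzero remainder: -100a^2 - 600a - 800. Dividing through by -100 gives the monic gcd a^2 + 6a + 8.

8 + 6a + a^2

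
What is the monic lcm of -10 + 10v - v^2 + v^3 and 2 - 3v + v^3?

20 - 30v + 2v^2 + 7v^3 + v^5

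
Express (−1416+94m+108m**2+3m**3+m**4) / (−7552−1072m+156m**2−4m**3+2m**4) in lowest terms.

(−3+m)/(−16+2m)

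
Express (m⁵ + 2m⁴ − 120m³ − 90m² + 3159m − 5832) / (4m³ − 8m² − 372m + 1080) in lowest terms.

(m³ + 14m² + 21m − 216)/(4m + 40)

Repeated division with remainder:
  m⁵ + 2m⁴ − 120m³ − 90m² + 3159m − 5832 = ((1/4)m² + m − 19/4)(4m³ − 8m² − 372m + 1080) + (−26m² + 312m − 702)
  4m³ − 8m² − 372m + 1080 = (−(2/13)m − 20/13)(−26m² + 312m − 702) + (0)
Last nonzero remainder: −26m² + 312m − 702. Dividing through by −26 gives the monic gcd m² − 12m + 27.
Cancel m² − 12m + 27 from numerator and denominator to get the reduced form.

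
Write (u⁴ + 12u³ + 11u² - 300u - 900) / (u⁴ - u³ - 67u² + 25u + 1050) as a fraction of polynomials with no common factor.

Euclidean algorithm in ℚ[u]:
  u⁴ + 12u³ + 11u² - 300u - 900 = (u⁴ - u³ - 67u² + 25u + 1050) + (13u³ + 78u² - 325u - 1950)
  u⁴ - u³ - 67u² + 25u + 1050 = ((1/13)u - 7/13)(13u³ + 78u² - 325u - 1950) + (0)
Last nonzero remainder: 13u³ + 78u² - 325u - 1950. Dividing through by 13 gives the monic gcd u³ + 6u² - 25u - 150.
Cancel u³ + 6u² - 25u - 150 from numerator and denominator to get the reduced form.

(u + 6)/(u - 7)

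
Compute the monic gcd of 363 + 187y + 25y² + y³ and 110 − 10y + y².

By polynomial division,
  y³ + 25y² + 187y + 363 = (y + 35)(y² − 10y + 110) + (427y − 3487)
  y² − 10y + 110 = ((1/427)y − 783/182329)(427y − 3487) + (17325869/182329)
  427y − 3487 = ((77854483/17325869)y − 57798293/1575079)(17325869/182329) + (0)
The last nonzero remainder is the constant 17325869/182329, so the polynomials are coprime and gcd = 1.

1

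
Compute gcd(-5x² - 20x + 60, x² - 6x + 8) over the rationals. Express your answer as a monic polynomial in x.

x - 2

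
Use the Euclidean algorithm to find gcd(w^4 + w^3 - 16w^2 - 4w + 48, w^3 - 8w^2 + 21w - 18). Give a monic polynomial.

w^2 - 5w + 6

By polynomial division,
  w^4 + w^3 - 16w^2 - 4w + 48 = (w + 9)(w^3 - 8w^2 + 21w - 18) + (35w^2 - 175w + 210)
  w^3 - 8w^2 + 21w - 18 = ((1/35)w - 3/35)(35w^2 - 175w + 210) + (0)
Last nonzero remainder: 35w^2 - 175w + 210. Dividing through by 35 gives the monic gcd w^2 - 5w + 6.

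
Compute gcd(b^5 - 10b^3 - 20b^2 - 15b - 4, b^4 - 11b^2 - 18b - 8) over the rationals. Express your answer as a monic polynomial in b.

b^3 - 2b^2 - 7b - 4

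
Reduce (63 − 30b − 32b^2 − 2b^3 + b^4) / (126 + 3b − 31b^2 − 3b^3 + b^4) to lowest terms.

(−1 + b)/(−2 + b)

Euclidean algorithm in ℚ[b]:
  b^4 − 2b^3 − 32b^2 − 30b + 63 = (b^4 − 3b^3 − 31b^2 + 3b + 126) + (b^3 − b^2 − 33b − 63)
  b^4 − 3b^3 − 31b^2 + 3b + 126 = (b − 2)(b^3 − b^2 − 33b − 63) + (0)
The last nonzero remainder b^3 − b^2 − 33b − 63 is already monic.
Cancel b^3 − b^2 − 33b − 63 from numerator and denominator to get the reduced form.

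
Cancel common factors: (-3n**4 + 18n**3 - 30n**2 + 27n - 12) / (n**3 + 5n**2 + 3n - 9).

Repeated division with remainder:
  -3n**4 + 18n**3 - 30n**2 + 27n - 12 = (-3n + 33)(n**3 + 5n**2 + 3n - 9) + (-186n**2 - 99n + 285)
  n**3 + 5n**2 + 3n - 9 = (-(1/186)n - 277/11532)(-186n**2 - 99n + 285) + ((8281/3844)n - 8281/3844)
  -186n**2 - 99n + 285 = (-(714984/8281)n - 1095540/8281)((8281/3844)n - 8281/3844) + (0)
Last nonzero remainder: (8281/3844)n - 8281/3844. Dividing through by 8281/3844 gives the monic gcd n - 1.
Cancel n - 1 from numerator and denominator to get the reduced form.

(-3n**3 + 15n**2 - 15n + 12)/(n**2 + 6n + 9)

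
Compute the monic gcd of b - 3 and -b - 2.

By polynomial division,
  b - 3 = (-1)(-b - 2) + (-5)
  -b - 2 = ((1/5)b + 2/5)(-5) + (0)
The last nonzero remainder is the constant -5, so the polynomials are coprime and gcd = 1.

1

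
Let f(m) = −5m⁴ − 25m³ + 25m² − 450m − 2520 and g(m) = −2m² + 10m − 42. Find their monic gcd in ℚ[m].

m² − 5m + 21

Euclidean algorithm in ℚ[m]:
  −5m⁴ − 25m³ + 25m² − 450m − 2520 = ((5/2)m² + 25m + 60)(−2m² + 10m − 42) + (0)
Last nonzero remainder: −2m² + 10m − 42. Dividing through by −2 gives the monic gcd m² − 5m + 21.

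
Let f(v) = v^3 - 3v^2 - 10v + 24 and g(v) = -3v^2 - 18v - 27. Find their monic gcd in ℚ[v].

Apply the Euclidean algorithm:
  v^3 - 3v^2 - 10v + 24 = (-(1/3)v + 3)(-3v^2 - 18v - 27) + (35v + 105)
  -3v^2 - 18v - 27 = (-(3/35)v - 9/35)(35v + 105) + (0)
Last nonzero remainder: 35v + 105. Dividing through by 35 gives the monic gcd v + 3.

v + 3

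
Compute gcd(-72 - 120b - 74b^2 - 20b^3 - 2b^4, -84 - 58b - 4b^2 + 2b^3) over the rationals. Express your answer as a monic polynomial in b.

Apply the Euclidean algorithm:
  -2b^4 - 20b^3 - 74b^2 - 120b - 72 = (-b - 12)(2b^3 - 4b^2 - 58b - 84) + (-180b^2 - 900b - 1080)
  2b^3 - 4b^2 - 58b - 84 = (-(1/90)b + 7/90)(-180b^2 - 900b - 1080) + (0)
Last nonzero remainder: -180b^2 - 900b - 1080. Dividing through by -180 gives the monic gcd b^2 + 5b + 6.

6 + 5b + b^2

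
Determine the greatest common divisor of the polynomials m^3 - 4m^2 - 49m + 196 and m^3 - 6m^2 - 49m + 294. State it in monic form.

m^2 - 49

Repeated division with remainder:
  m^3 - 4m^2 - 49m + 196 = (m^3 - 6m^2 - 49m + 294) + (2m^2 - 98)
  m^3 - 6m^2 - 49m + 294 = ((1/2)m - 3)(2m^2 - 98) + (0)
Last nonzero remainder: 2m^2 - 98. Dividing through by 2 gives the monic gcd m^2 - 49.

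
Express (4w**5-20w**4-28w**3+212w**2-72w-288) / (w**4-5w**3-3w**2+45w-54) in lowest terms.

Euclidean algorithm in ℚ[w]:
  4w**5-20w**4-28w**3+212w**2-72w-288 = (4w)(w**4-5w**3-3w**2+45w-54) + (-16w**3+32w**2+144w-288)
  w**4-5w**3-3w**2+45w-54 = (-(1/16)w+3/16)(-16w**3+32w**2+144w-288) + (0)
Last nonzero remainder: -16w**3+32w**2+144w-288. Dividing through by -16 gives the monic gcd w**3-2w**2-9w+18.
Cancel w**3-2w**2-9w+18 from numerator and denominator to get the reduced form.

(4w**2-12w-16)/(w-3)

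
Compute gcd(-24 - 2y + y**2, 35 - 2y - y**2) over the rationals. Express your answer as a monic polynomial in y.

Euclidean algorithm in ℚ[y]:
  y**2 - 2y - 24 = (-1)(-y**2 - 2y + 35) + (-4y + 11)
  -y**2 - 2y + 35 = ((1/4)y + 19/16)(-4y + 11) + (351/16)
  -4y + 11 = (-(64/351)y + 176/351)(351/16) + (0)
The last nonzero remainder is the constant 351/16, so the polynomials are coprime and gcd = 1.

1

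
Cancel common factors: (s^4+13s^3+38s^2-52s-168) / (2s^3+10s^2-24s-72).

(s^2+5s-14)/(2s-6)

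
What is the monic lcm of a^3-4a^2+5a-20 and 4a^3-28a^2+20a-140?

a^4-11a^3+33a^2-55a+140

Repeated division with remainder:
  a^3-4a^2+5a-20 = (1/4)(4a^3-28a^2+20a-140) + (3a^2+15)
  4a^3-28a^2+20a-140 = ((4/3)a-28/3)(3a^2+15) + (0)
Last nonzero remainder: 3a^2+15. Dividing through by 3 gives the monic gcd a^2+5.
Then lcm(f, g) = f·g / gcd(f, g); expanding and making the result monic gives the answer.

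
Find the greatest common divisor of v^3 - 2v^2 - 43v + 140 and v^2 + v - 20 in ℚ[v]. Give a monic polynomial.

v - 4

Apply the Euclidean algorithm:
  v^3 - 2v^2 - 43v + 140 = (v - 3)(v^2 + v - 20) + (-20v + 80)
  v^2 + v - 20 = (-(1/20)v - 1/4)(-20v + 80) + (0)
Last nonzero remainder: -20v + 80. Dividing through by -20 gives the monic gcd v - 4.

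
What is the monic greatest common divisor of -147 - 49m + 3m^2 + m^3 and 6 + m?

1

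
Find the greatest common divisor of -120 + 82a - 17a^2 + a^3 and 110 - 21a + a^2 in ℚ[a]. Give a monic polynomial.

-10 + a

Euclidean algorithm in ℚ[a]:
  a^3 - 17a^2 + 82a - 120 = (a + 4)(a^2 - 21a + 110) + (56a - 560)
  a^2 - 21a + 110 = ((1/56)a - 11/56)(56a - 560) + (0)
Last nonzero remainder: 56a - 560. Dividing through by 56 gives the monic gcd a - 10.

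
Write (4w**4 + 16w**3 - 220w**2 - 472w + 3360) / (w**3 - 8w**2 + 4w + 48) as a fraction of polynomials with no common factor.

(4w**3 + 32w**2 - 92w - 840)/(w**2 - 4w - 12)

Euclidean algorithm in ℚ[w]:
  4w**4 + 16w**3 - 220w**2 - 472w + 3360 = (4w + 48)(w**3 - 8w**2 + 4w + 48) + (148w**2 - 856w + 1056)
  w**3 - 8w**2 + 4w + 48 = ((1/148)w - 41/2738)(148w**2 - 856w + 1056) + (-(21840/1369)w + 87360/1369)
  148w**2 - 856w + 1056 = (-(50653/5460)w + 15059/910)(-(21840/1369)w + 87360/1369) + (0)
Last nonzero remainder: -(21840/1369)w + 87360/1369. Dividing through by -21840/1369 gives the monic gcd w - 4.
Cancel w - 4 from numerator and denominator to get the reduced form.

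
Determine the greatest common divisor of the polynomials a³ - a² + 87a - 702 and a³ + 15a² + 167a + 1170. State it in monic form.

a² + 5a + 117

Repeated division with remainder:
  a³ - a² + 87a - 702 = (a³ + 15a² + 167a + 1170) + (-16a² - 80a - 1872)
  a³ + 15a² + 167a + 1170 = (-(1/16)a - 5/8)(-16a² - 80a - 1872) + (0)
Last nonzero remainder: -16a² - 80a - 1872. Dividing through by -16 gives the monic gcd a² + 5a + 117.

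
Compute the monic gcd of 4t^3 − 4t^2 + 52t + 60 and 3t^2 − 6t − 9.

Euclidean algorithm in ℚ[t]:
  4t^3 − 4t^2 + 52t + 60 = ((4/3)t + 4/3)(3t^2 − 6t − 9) + (72t + 72)
  3t^2 − 6t − 9 = ((1/24)t − 1/8)(72t + 72) + (0)
Last nonzero remainder: 72t + 72. Dividing through by 72 gives the monic gcd t + 1.

t + 1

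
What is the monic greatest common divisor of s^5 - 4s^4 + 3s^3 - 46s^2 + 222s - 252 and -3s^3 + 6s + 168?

s^2 + 4s + 14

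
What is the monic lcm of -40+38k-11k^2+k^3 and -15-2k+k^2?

-120+74k+5k^2-8k^3+k^4

Apply the Euclidean algorithm:
  k^3-11k^2+38k-40 = (k-9)(k^2-2k-15) + (35k-175)
  k^2-2k-15 = ((1/35)k+3/35)(35k-175) + (0)
Last nonzero remainder: 35k-175. Dividing through by 35 gives the monic gcd k-5.
Then lcm(f, g) = f·g / gcd(f, g); expanding and making the result monic gives the answer.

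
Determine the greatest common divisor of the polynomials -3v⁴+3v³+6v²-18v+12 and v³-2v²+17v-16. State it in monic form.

v-1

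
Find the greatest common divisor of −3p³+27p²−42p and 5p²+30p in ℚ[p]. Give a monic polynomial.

Repeated division with remainder:
  −3p³+27p²−42p = (−(3/5)p+9)(5p²+30p) + (−312p)
  5p²+30p = (−(5/312)p−5/52)(−312p) + (0)
Last nonzero remainder: −312p. Dividing through by −312 gives the monic gcd p.

p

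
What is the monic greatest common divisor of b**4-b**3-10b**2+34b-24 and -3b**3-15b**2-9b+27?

b-1

Apply the Euclidean algorithm:
  b**4-b**3-10b**2+34b-24 = (-(1/3)b+2)(-3b**3-15b**2-9b+27) + (17b**2+61b-78)
  -3b**3-15b**2-9b+27 = (-(3/17)b-72/289)(17b**2+61b-78) + (-(2187/289)b+2187/289)
  17b**2+61b-78 = (-(4913/2187)b-7514/729)(-(2187/289)b+2187/289) + (0)
Last nonzero remainder: -(2187/289)b+2187/289. Dividing through by -2187/289 gives the monic gcd b-1.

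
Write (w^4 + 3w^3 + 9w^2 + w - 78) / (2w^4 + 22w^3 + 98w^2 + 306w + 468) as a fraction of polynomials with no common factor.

Repeated division with remainder:
  w^4 + 3w^3 + 9w^2 + w - 78 = (1/2)(2w^4 + 22w^3 + 98w^2 + 306w + 468) + (-8w^3 - 40w^2 - 152w - 312)
  2w^4 + 22w^3 + 98w^2 + 306w + 468 = (-(1/4)w - 3/2)(-8w^3 - 40w^2 - 152w - 312) + (0)
Last nonzero remainder: -8w^3 - 40w^2 - 152w - 312. Dividing through by -8 gives the monic gcd w^3 + 5w^2 + 19w + 39.
Cancel w^3 + 5w^2 + 19w + 39 from numerator and denominator to get the reduced form.

(w - 2)/(2w + 12)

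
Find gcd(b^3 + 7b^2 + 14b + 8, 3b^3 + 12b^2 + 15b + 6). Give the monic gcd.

b^2 + 3b + 2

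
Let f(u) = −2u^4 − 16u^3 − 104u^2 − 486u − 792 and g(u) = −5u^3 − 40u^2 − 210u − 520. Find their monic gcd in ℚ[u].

Euclidean algorithm in ℚ[u]:
  −2u^4 − 16u^3 − 104u^2 − 486u − 792 = ((2/5)u)(−5u^3 − 40u^2 − 210u − 520) + (−20u^2 − 278u − 792)
  −5u^3 − 40u^2 − 210u − 520 = ((1/4)u − 59/40)(−20u^2 − 278u − 792) + (−(8441/20)u − 8441/5)
  −20u^2 − 278u − 792 = ((400/8441)u + 3960/8441)(−(8441/20)u − 8441/5) + (0)
Last nonzero remainder: −(8441/20)u − 8441/5. Dividing through by −8441/20 gives the monic gcd u + 4.

u + 4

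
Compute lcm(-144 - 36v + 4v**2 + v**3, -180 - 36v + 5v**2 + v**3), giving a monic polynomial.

-720 - 324v - 16v**2 + 9v**3 + v**4

By polynomial division,
  v**3 + 4v**2 - 36v - 144 = (v**3 + 5v**2 - 36v - 180) + (-v**2 + 36)
  v**3 + 5v**2 - 36v - 180 = (-v - 5)(-v**2 + 36) + (0)
Last nonzero remainder: -v**2 + 36. Dividing through by -1 gives the monic gcd v**2 - 36.
Then lcm(f, g) = f·g / gcd(f, g); expanding and making the result monic gives the answer.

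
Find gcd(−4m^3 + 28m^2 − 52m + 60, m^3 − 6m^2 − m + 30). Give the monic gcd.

Apply the Euclidean algorithm:
  −4m^3 + 28m^2 − 52m + 60 = (−4)(m^3 − 6m^2 − m + 30) + (4m^2 − 56m + 180)
  m^3 − 6m^2 − m + 30 = ((1/4)m + 2)(4m^2 − 56m + 180) + (66m − 330)
  4m^2 − 56m + 180 = ((2/33)m − 6/11)(66m − 330) + (0)
Last nonzero remainder: 66m − 330. Dividing through by 66 gives the monic gcd m − 5.

m − 5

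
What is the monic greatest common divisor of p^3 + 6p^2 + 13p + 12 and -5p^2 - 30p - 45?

p + 3

Repeated division with remainder:
  p^3 + 6p^2 + 13p + 12 = (-(1/5)p)(-5p^2 - 30p - 45) + (4p + 12)
  -5p^2 - 30p - 45 = (-(5/4)p - 15/4)(4p + 12) + (0)
Last nonzero remainder: 4p + 12. Dividing through by 4 gives the monic gcd p + 3.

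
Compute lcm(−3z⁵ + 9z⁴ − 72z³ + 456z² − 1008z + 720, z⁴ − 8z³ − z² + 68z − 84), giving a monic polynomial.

z⁷ − 7z⁶ + 15z⁵ − 185z⁴ + 440z³ + 1608z² − 6096z + 5040

Apply the Euclidean algorithm:
  −3z⁵ + 9z⁴ − 72z³ + 456z² − 1008z + 720 = (−3z − 15)(z⁴ − 8z³ − z² + 68z − 84) + (−195z³ + 645z² − 240z − 540)
  z⁴ − 8z³ − z² + 68z − 84 = (−(1/195)z + 61/2535)(−195z³ + 645z² − 240z − 540) + (−(3000/169)z² + (12000/169)z − 12000/169)
  −195z³ + 645z² − 240z − 540 = ((2197/200)z + 1521/200)(−(3000/169)z² + (12000/169)z − 12000/169) + (0)
Last nonzero remainder: −(3000/169)z² + (12000/169)z − 12000/169. Dividing through by −3000/169 gives the monic gcd z² − 4z + 4.
Then lcm(f, g) = f·g / gcd(f, g); expanding and making the result monic gives the answer.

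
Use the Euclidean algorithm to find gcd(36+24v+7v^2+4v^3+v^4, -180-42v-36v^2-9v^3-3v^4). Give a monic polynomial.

6-v+v^2

Apply the Euclidean algorithm:
  v^4+4v^3+7v^2+24v+36 = (-1/3)(-3v^4-9v^3-36v^2-42v-180) + (v^3-5v^2+10v-24)
  -3v^4-9v^3-36v^2-42v-180 = (-3v-24)(v^3-5v^2+10v-24) + (-126v^2+126v-756)
  v^3-5v^2+10v-24 = (-(1/126)v+2/63)(-126v^2+126v-756) + (0)
Last nonzero remainder: -126v^2+126v-756. Dividing through by -126 gives the monic gcd v^2-v+6.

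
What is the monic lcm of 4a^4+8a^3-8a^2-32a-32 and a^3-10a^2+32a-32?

Euclidean algorithm in ℚ[a]:
  4a^4+8a^3-8a^2-32a-32 = (4a+48)(a^3-10a^2+32a-32) + (344a^2-1440a+1504)
  a^3-10a^2+32a-32 = ((1/344)a-125/7396)(344a^2-1440a+1504) + ((6084/1849)a-12168/1849)
  344a^2-1440a+1504 = ((159014/1521)a-347612/1521)((6084/1849)a-12168/1849) + (0)
Last nonzero remainder: (6084/1849)a-12168/1849. Dividing through by 6084/1849 gives the monic gcd a-2.
Then lcm(f, g) = f·g / gcd(f, g); expanding and making the result monic gives the answer.

a^6-6a^5-2a^4+40a^3+24a^2-64a-128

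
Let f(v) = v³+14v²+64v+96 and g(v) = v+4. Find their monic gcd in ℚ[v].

v+4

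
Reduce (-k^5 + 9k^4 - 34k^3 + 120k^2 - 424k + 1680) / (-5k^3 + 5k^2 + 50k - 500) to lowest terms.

(k^3 - 3k^2 - 4k - 84)/(5k + 25)

By polynomial division,
  -k^5 + 9k^4 - 34k^3 + 120k^2 - 424k + 1680 = ((1/5)k^2 - (8/5)k + 36/5)(-5k^3 + 5k^2 + 50k - 500) + (264k^2 - 1584k + 5280)
  -5k^3 + 5k^2 + 50k - 500 = (-(5/264)k - 25/264)(264k^2 - 1584k + 5280) + (0)
Last nonzero remainder: 264k^2 - 1584k + 5280. Dividing through by 264 gives the monic gcd k^2 - 6k + 20.
Cancel k^2 - 6k + 20 from numerator and denominator to get the reduced form.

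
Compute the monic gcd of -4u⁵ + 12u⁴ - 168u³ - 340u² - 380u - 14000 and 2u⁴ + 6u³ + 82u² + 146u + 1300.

Apply the Euclidean algorithm:
  -4u⁵ + 12u⁴ - 168u³ - 340u² - 380u - 14000 = (-2u + 12)(2u⁴ + 6u³ + 82u² + 146u + 1300) + (-76u³ - 1032u² + 468u - 29600)
  2u⁴ + 6u³ + 82u² + 146u + 1300 = (-(1/38)u + 201/722)(-76u³ - 1032u² + 468u - 29600) + ((137764/361)u² - (275528/361)u + 3444100/361)
  -76u³ - 1032u² + 468u - 29600 = (-(6859/34441)u - 106856/34441)((137764/361)u² - (275528/361)u + 3444100/361) + (0)
Last nonzero remainder: (137764/361)u² - (275528/361)u + 3444100/361. Dividing through by 137764/361 gives the monic gcd u² - 2u + 25.

u² - 2u + 25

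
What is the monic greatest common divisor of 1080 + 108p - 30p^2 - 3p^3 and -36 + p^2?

-36 + p^2

Euclidean algorithm in ℚ[p]:
  -3p^3 - 30p^2 + 108p + 1080 = (-3p - 30)(p^2 - 36) + (0)
The last nonzero remainder p^2 - 36 is already monic.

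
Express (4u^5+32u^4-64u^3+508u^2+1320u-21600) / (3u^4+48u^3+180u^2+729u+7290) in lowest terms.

Repeated division with remainder:
  4u^5+32u^4-64u^3+508u^2+1320u-21600 = ((4/3)u-32/3)(3u^4+48u^3+180u^2+729u+7290) + (208u^3+1456u^2-624u+56160)
  3u^4+48u^3+180u^2+729u+7290 = ((3/208)u+27/208)(208u^3+1456u^2-624u+56160) + (0)
Last nonzero remainder: 208u^3+1456u^2-624u+56160. Dividing through by 208 gives the monic gcd u^3+7u^2-3u+270.
Cancel u^3+7u^2-3u+270 from numerator and denominator to get the reduced form.

(4u^2+4u-80)/(3u+27)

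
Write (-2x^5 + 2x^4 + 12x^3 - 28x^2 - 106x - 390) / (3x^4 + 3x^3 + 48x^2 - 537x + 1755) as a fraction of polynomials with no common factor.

(-2x^3 - 10x^2 - 22x - 30)/(3x^2 + 21x + 135)

Apply the Euclidean algorithm:
  -2x^5 + 2x^4 + 12x^3 - 28x^2 - 106x - 390 = (-(2/3)x + 4/3)(3x^4 + 3x^3 + 48x^2 - 537x + 1755) + (40x^3 - 450x^2 + 1780x - 2730)
  3x^4 + 3x^3 + 48x^2 - 537x + 1755 = ((3/40)x + 147/160)(40x^3 - 450x^2 + 1780x - 2730) + ((5247/16)x^2 - (15741/8)x + 68211/16)
  40x^3 - 450x^2 + 1780x - 2730 = ((640/5247)x - 1120/1749)((5247/16)x^2 - (15741/8)x + 68211/16) + (0)
Last nonzero remainder: (5247/16)x^2 - (15741/8)x + 68211/16. Dividing through by 5247/16 gives the monic gcd x^2 - 6x + 13.
Cancel x^2 - 6x + 13 from numerator and denominator to get the reduced form.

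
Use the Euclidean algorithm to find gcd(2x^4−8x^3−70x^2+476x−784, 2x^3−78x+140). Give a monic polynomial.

x+7

Euclidean algorithm in ℚ[x]:
  2x^4−8x^3−70x^2+476x−784 = (x−4)(2x^3−78x+140) + (8x^2+24x−224)
  2x^3−78x+140 = ((1/4)x−3/4)(8x^2+24x−224) + (−4x−28)
  8x^2+24x−224 = (−2x+8)(−4x−28) + (0)
Last nonzero remainder: −4x−28. Dividing through by −4 gives the monic gcd x+7.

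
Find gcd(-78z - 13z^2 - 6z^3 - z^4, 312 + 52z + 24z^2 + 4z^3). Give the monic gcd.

Apply the Euclidean algorithm:
  -z^4 - 6z^3 - 13z^2 - 78z = (-(1/4)z)(4z^3 + 24z^2 + 52z + 312) + (0)
Last nonzero remainder: 4z^3 + 24z^2 + 52z + 312. Dividing through by 4 gives the monic gcd z^3 + 6z^2 + 13z + 78.

78 + 13z + 6z^2 + z^3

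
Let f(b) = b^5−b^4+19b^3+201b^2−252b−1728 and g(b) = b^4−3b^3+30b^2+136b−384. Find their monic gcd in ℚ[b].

Euclidean algorithm in ℚ[b]:
  b^5−b^4+19b^3+201b^2−252b−1728 = (b+2)(b^4−3b^3+30b^2+136b−384) + (−5b^3+5b^2−140b−960)
  b^4−3b^3+30b^2+136b−384 = (−(1/5)b+2/5)(−5b^3+5b^2−140b−960) + (0)
Last nonzero remainder: −5b^3+5b^2−140b−960. Dividing through by −5 gives the monic gcd b^3−b^2+28b+192.

b^3−b^2+28b+192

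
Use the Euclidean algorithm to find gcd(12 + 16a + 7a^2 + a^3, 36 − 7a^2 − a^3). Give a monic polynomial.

Apply the Euclidean algorithm:
  a^3 + 7a^2 + 16a + 12 = (−1)(−a^3 − 7a^2 + 36) + (16a + 48)
  −a^3 − 7a^2 + 36 = (−(1/16)a^2 − (1/4)a + 3/4)(16a + 48) + (0)
Last nonzero remainder: 16a + 48. Dividing through by 16 gives the monic gcd a + 3.

3 + a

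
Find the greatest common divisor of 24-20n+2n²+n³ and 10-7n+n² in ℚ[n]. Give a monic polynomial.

Apply the Euclidean algorithm:
  n³+2n²-20n+24 = (n+9)(n²-7n+10) + (33n-66)
  n²-7n+10 = ((1/33)n-5/33)(33n-66) + (0)
Last nonzero remainder: 33n-66. Dividing through by 33 gives the monic gcd n-2.

-2+n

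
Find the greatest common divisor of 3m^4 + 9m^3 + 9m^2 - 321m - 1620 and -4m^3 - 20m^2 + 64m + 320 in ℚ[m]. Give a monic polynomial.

m + 4

By polynomial division,
  3m^4 + 9m^3 + 9m^2 - 321m - 1620 = (-(3/4)m + 3/2)(-4m^3 - 20m^2 + 64m + 320) + (87m^2 - 177m - 2100)
  -4m^3 - 20m^2 + 64m + 320 = (-(4/87)m - 272/841)(87m^2 - 177m - 2100) + (-(75520/841)m - 302080/841)
  87m^2 - 177m - 2100 = (-(73167/75520)m + 88305/15104)(-(75520/841)m - 302080/841) + (0)
Last nonzero remainder: -(75520/841)m - 302080/841. Dividing through by -75520/841 gives the monic gcd m + 4.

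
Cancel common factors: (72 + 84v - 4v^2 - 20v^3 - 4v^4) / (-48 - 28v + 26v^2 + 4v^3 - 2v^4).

Euclidean algorithm in ℚ[v]:
  -4v^4 - 20v^3 - 4v^2 + 84v + 72 = (2)(-2v^4 + 4v^3 + 26v^2 - 28v - 48) + (-28v^3 - 56v^2 + 140v + 168)
  -2v^4 + 4v^3 + 26v^2 - 28v - 48 = ((1/14)v - 2/7)(-28v^3 - 56v^2 + 140v + 168) + (0)
Last nonzero remainder: -28v^3 - 56v^2 + 140v + 168. Dividing through by -28 gives the monic gcd v^3 + 2v^2 - 5v - 6.
Cancel v^3 + 2v^2 - 5v - 6 from numerator and denominator to get the reduced form.

(6 + 2v)/(-4 + v)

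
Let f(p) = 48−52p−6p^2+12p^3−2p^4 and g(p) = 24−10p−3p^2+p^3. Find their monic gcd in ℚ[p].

By polynomial division,
  −2p^4+12p^3−6p^2−52p+48 = (−2p+6)(p^3−3p^2−10p+24) + (−8p^2+56p−96)
  p^3−3p^2−10p+24 = (−(1/8)p−1/2)(−8p^2+56p−96) + (6p−24)
  −8p^2+56p−96 = (−(4/3)p+4)(6p−24) + (0)
Last nonzero remainder: 6p−24. Dividing through by 6 gives the monic gcd p−4.

−4+p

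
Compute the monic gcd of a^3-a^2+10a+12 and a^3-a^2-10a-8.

a+1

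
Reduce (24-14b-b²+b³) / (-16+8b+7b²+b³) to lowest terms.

(6-5b+b²)/(-4+3b+b²)

Apply the Euclidean algorithm:
  b³-b²-14b+24 = (b³+7b²+8b-16) + (-8b²-22b+40)
  b³+7b²+8b-16 = (-(1/8)b-17/32)(-8b²-22b+40) + ((21/16)b+21/4)
  -8b²-22b+40 = (-(128/21)b+160/21)((21/16)b+21/4) + (0)
Last nonzero remainder: (21/16)b+21/4. Dividing through by 21/16 gives the monic gcd b+4.
Cancel b+4 from numerator and denominator to get the reduced form.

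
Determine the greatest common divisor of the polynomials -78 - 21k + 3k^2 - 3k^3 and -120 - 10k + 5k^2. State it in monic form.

1

By polynomial division,
  -3k^3 + 3k^2 - 21k - 78 = (-(3/5)k - 3/5)(5k^2 - 10k - 120) + (-99k - 150)
  5k^2 - 10k - 120 = (-(5/99)k + 580/3267)(-99k - 150) + (-101680/1089)
  -99k - 150 = ((107811/101680)k + 16335/10168)(-101680/1089) + (0)
The last nonzero remainder is the constant -101680/1089, so the polynomials are coprime and gcd = 1.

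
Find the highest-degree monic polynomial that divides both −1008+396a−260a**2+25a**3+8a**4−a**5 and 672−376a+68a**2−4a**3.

42−13a+a**2

Euclidean algorithm in ℚ[a]:
  −a**5+8a**4+25a**3−260a**2+396a−1008 = ((1/4)a**2+(9/4)a+17/2)(−4a**3+68a**2−376a+672) + (−160a**2+2080a−6720)
  −4a**3+68a**2−376a+672 = ((1/40)a−1/10)(−160a**2+2080a−6720) + (0)
Last nonzero remainder: −160a**2+2080a−6720. Dividing through by −160 gives the monic gcd a**2−13a+42.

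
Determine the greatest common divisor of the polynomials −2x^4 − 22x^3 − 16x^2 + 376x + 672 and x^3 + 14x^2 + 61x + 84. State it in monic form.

x + 7

By polynomial division,
  −2x^4 − 22x^3 − 16x^2 + 376x + 672 = (−2x + 6)(x^3 + 14x^2 + 61x + 84) + (22x^2 + 178x + 168)
  x^3 + 14x^2 + 61x + 84 = ((1/22)x + 65/242)(22x^2 + 178x + 168) + ((672/121)x + 4704/121)
  22x^2 + 178x + 168 = ((1331/336)x + 121/28)((672/121)x + 4704/121) + (0)
Last nonzero remainder: (672/121)x + 4704/121. Dividing through by 672/121 gives the monic gcd x + 7.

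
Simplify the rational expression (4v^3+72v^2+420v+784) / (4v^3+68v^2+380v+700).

(v^2+11v+28)/(v^2+10v+25)

Repeated division with remainder:
  4v^3+72v^2+420v+784 = (4v^3+68v^2+380v+700) + (4v^2+40v+84)
  4v^3+68v^2+380v+700 = (v+7)(4v^2+40v+84) + (16v+112)
  4v^2+40v+84 = ((1/4)v+3/4)(16v+112) + (0)
Last nonzero remainder: 16v+112. Dividing through by 16 gives the monic gcd v+7.
Cancel v+7 from numerator and denominator to get the reduced form.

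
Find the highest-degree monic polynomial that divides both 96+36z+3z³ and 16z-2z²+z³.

Repeated division with remainder:
  3z³+36z+96 = (3)(z³-2z²+16z) + (6z²-12z+96)
  z³-2z²+16z = ((1/6)z)(6z²-12z+96) + (0)
Last nonzero remainder: 6z²-12z+96. Dividing through by 6 gives the monic gcd z²-2z+16.

16-2z+z²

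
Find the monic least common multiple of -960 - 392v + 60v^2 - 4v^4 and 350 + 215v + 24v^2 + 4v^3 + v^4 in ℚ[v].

By polynomial division,
  -4v^4 + 60v^2 - 392v - 960 = (-4)(v^4 + 4v^3 + 24v^2 + 215v + 350) + (16v^3 + 156v^2 + 468v + 440)
  v^4 + 4v^3 + 24v^2 + 215v + 350 = ((1/16)v - 23/64)(16v^3 + 156v^2 + 468v + 440) + ((813/16)v^2 + (5691/16)v + 4065/8)
  16v^3 + 156v^2 + 468v + 440 = ((256/813)v + 704/813)((813/16)v^2 + (5691/16)v + 4065/8) + (0)
Last nonzero remainder: (813/16)v^2 + (5691/16)v + 4065/8. Dividing through by 813/16 gives the monic gcd v^2 + 7v + 10.
Then lcm(f, g) = f·g / gcd(f, g); expanding and making the result monic gives the answer.

8400 + 2710v - 579v^2 + 143v^3 + 20v^4 - 3v^5 + v^6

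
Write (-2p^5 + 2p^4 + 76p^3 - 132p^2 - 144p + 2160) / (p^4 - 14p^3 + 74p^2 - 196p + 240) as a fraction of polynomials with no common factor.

Repeated division with remainder:
  -2p^5 + 2p^4 + 76p^3 - 132p^2 - 144p + 2160 = (-2p - 26)(p^4 - 14p^3 + 74p^2 - 196p + 240) + (-140p^3 + 1400p^2 - 4760p + 8400)
  p^4 - 14p^3 + 74p^2 - 196p + 240 = (-(1/140)p + 1/35)(-140p^3 + 1400p^2 - 4760p + 8400) + (0)
Last nonzero remainder: -140p^3 + 1400p^2 - 4760p + 8400. Dividing through by -140 gives the monic gcd p^3 - 10p^2 + 34p - 60.
Cancel p^3 - 10p^2 + 34p - 60 from numerator and denominator to get the reduced form.

(-2p^2 - 18p - 36)/(p - 4)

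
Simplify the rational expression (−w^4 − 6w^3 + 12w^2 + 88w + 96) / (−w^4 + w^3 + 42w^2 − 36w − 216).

Repeated division with remainder:
  −w^4 − 6w^3 + 12w^2 + 88w + 96 = (−w^4 + w^3 + 42w^2 − 36w − 216) + (−7w^3 − 30w^2 + 124w + 312)
  −w^4 + w^3 + 42w^2 − 36w − 216 = ((1/7)w − 37/49)(−7w^3 − 30w^2 + 124w + 312) + ((80/49)w^2 + (640/49)w + 960/49)
  −7w^3 − 30w^2 + 124w + 312 = (−(343/80)w + 637/40)((80/49)w^2 + (640/49)w + 960/49) + (0)
Last nonzero remainder: (80/49)w^2 + (640/49)w + 960/49. Dividing through by 80/49 gives the monic gcd w^2 + 8w + 12.
Cancel w^2 + 8w + 12 from numerator and denominator to get the reduced form.

(w^2 − 2w − 8)/(w^2 − 9w + 18)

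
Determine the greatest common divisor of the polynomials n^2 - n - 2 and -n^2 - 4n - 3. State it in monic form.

n + 1

Euclidean algorithm in ℚ[n]:
  n^2 - n - 2 = (-1)(-n^2 - 4n - 3) + (-5n - 5)
  -n^2 - 4n - 3 = ((1/5)n + 3/5)(-5n - 5) + (0)
Last nonzero remainder: -5n - 5. Dividing through by -5 gives the monic gcd n + 1.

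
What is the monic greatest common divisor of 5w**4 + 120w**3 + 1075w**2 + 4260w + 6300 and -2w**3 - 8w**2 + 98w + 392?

Euclidean algorithm in ℚ[w]:
  5w**4 + 120w**3 + 1075w**2 + 4260w + 6300 = (-(5/2)w - 50)(-2w**3 - 8w**2 + 98w + 392) + (920w**2 + 10140w + 25900)
  -2w**3 - 8w**2 + 98w + 392 = (-(1/460)w + 323/21160)(920w**2 + 10140w + 25900) + (-(507/1058)w - 3549/1058)
  920w**2 + 10140w + 25900 = (-(973360/507)w - 3914600/507)(-(507/1058)w - 3549/1058) + (0)
Last nonzero remainder: -(507/1058)w - 3549/1058. Dividing through by -507/1058 gives the monic gcd w + 7.

w + 7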